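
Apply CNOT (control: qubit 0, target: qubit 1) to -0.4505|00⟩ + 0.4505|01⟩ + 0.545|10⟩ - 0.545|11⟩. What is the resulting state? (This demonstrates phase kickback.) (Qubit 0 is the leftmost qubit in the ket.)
-0.4505|00⟩ + 0.4505|01⟩ - 0.545|10⟩ + 0.545|11⟩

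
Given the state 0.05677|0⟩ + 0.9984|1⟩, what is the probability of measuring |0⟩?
0.003223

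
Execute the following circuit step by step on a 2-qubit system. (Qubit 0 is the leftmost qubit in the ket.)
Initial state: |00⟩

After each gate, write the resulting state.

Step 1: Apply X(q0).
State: |10⟩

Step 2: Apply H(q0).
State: 1/√2|00⟩ - 1/√2|10⟩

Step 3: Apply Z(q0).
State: 1/√2|00⟩ + 1/√2|10⟩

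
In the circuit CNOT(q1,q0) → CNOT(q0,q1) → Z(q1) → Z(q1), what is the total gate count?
4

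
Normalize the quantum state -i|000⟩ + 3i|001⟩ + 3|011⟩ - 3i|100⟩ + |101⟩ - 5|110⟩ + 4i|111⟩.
-0.1195i|000⟩ + 0.3586i|001⟩ + 0.3586|011⟩ - 0.3586i|100⟩ + 0.1195|101⟩ - 0.5976|110⟩ + 0.4781i|111⟩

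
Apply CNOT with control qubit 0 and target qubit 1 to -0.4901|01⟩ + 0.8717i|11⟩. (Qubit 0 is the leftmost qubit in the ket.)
-0.4901|01⟩ + 0.8717i|10⟩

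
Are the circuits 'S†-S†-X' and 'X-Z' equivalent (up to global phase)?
Yes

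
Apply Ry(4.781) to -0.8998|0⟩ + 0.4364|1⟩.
0.3599|0⟩ - 0.933|1⟩

Ry(4.781) = [[cos(θ/2), −sin(θ/2)], [sin(θ/2), cos(θ/2)]]; θ = 4.781, cos(θ/2) ≈ -0.730944, sin(θ/2) ≈ 0.682438.
With a = amp(|0⟩) = -0.8998 and b = amp(|1⟩) = 0.4364:
new amp(|0⟩) = (-0.730944)·a + (-0.682438)·b = 0.3599
new amp(|1⟩) = (0.682438)·a + (-0.730944)·b = -0.933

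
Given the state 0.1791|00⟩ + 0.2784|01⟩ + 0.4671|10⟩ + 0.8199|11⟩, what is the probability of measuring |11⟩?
0.6722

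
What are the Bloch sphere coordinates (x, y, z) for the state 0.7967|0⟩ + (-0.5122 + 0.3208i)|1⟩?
(-0.8161, 0.5112, 0.2695)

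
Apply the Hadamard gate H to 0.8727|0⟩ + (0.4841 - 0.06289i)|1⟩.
(0.9594 - 0.04447i)|0⟩ + (0.2748 + 0.04447i)|1⟩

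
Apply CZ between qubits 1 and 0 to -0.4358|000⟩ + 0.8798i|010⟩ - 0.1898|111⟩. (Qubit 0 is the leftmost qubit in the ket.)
-0.4358|000⟩ + 0.8798i|010⟩ + 0.1898|111⟩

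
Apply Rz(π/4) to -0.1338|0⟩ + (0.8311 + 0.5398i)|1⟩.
(-0.1236 + 0.0512i)|0⟩ + (0.5613 + 0.8168i)|1⟩

Rz(π/4) = [[e^(−iθ/2), 0], [0, e^(iθ/2)]] with e^(±iθ/2) = cos(θ/2) ± i·sin(θ/2); θ = π/4, cos(θ/2) ≈ 0.92388, sin(θ/2) ≈ 0.382683.
With a = amp(|0⟩) = -0.1338 and b = amp(|1⟩) = (0.8311 + 0.5398i):
new amp(|0⟩) = (0.92388 - 0.382683i)·a = (-0.1236 + 0.0512i)
new amp(|1⟩) = (0.92388 + 0.382683i)·b = (0.5613 + 0.8168i)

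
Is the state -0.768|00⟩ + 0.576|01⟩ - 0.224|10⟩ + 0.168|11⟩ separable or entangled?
Separable

Writing the state as a|00⟩ + b|01⟩ + c|10⟩ + d|11⟩, it is a product state iff ad − bc = 0.
Here (a, b, c, d) = (-0.768, 0.576, -0.224, 0.168): ad − bc = (-0.768)(0.168) − (0.576)(-0.224) = 0, so the state is separable.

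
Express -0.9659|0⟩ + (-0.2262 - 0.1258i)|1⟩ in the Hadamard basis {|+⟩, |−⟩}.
(-0.8429 - 0.08895i)|+⟩ + (-0.523 + 0.08895i)|−⟩

With |ψ⟩ = α|0⟩ + β|1⟩, the Hadamard-basis coefficients are ⟨+|ψ⟩ = (α + β)/√2 and ⟨−|ψ⟩ = (α − β)/√2.
Here α = -0.9659, β = (-0.2262 - 0.1258i): (α + β)/√2 = (-0.8429 - 0.08895i), (α − β)/√2 = (-0.523 + 0.08895i).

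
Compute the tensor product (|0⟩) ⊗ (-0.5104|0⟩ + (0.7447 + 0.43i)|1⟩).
-0.5104|00⟩ + (0.7447 + 0.43i)|01⟩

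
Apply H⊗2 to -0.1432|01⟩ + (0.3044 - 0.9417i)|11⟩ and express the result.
(0.0806 - 0.4709i)|00⟩ + (-0.0806 + 0.4709i)|01⟩ + (-0.2238 + 0.4709i)|10⟩ + (0.2238 - 0.4709i)|11⟩

H⊗2 gives amp(|y⟩) = (1/2) Σ_x (−1)^(x·y) amp(|x⟩), where x·y is the number of positions in which both x and y have a 1.
|00⟩: (-0.1432 + (0.3044 - 0.9417i))/2 = (0.0806 - 0.4709i)
|01⟩: (0.1432 - (0.3044 - 0.9417i))/2 = (-0.0806 + 0.4709i)
|10⟩: (-0.1432 - (0.3044 - 0.9417i))/2 = (-0.2238 + 0.4709i)
|11⟩: (0.1432 + (0.3044 - 0.9417i))/2 = (0.2238 - 0.4709i)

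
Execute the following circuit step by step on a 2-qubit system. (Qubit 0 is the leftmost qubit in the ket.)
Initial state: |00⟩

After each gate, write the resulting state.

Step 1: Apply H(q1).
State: 1/√2|00⟩ + 1/√2|01⟩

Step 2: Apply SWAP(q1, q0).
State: 1/√2|00⟩ + 1/√2|10⟩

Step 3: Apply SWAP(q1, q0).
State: 1/√2|00⟩ + 1/√2|01⟩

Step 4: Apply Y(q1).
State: -(1/√2)i|00⟩ + (1/√2)i|01⟩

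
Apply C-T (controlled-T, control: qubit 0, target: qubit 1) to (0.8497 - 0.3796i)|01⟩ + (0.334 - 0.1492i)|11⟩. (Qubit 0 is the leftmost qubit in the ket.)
(0.8497 - 0.3796i)|01⟩ + (0.3417 + 0.1307i)|11⟩

C-T leaves the control-|0⟩ kets |00⟩, |01⟩ unchanged and applies T to qubit 1 on the control-|1⟩ pair (|10⟩, |11⟩).
T = [[1, 0], [0, (1/√2 + (1/√2)i)]].
With a = amp(|10⟩) = 0 and b = amp(|11⟩) = (0.334 - 0.1492i):
new amp(|10⟩) = (1)·a = 0
new amp(|11⟩) = (1/√2 + (1/√2)i)·b = (0.3417 + 0.1307i)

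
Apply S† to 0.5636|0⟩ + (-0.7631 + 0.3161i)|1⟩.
0.5636|0⟩ + (0.3161 + 0.7631i)|1⟩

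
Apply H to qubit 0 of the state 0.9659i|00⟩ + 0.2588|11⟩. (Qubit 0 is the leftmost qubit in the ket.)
0.683i|00⟩ + 0.183|01⟩ + 0.683i|10⟩ - 0.183|11⟩

H on qubit 0 mixes each pair of kets that differ only in qubit 0: amplitudes (a, b) of (|…0…⟩, |…1…⟩) become ((a + b)/√2, (a − b)/√2). Kets absent from the input have amplitude 0.
(|00⟩, |10⟩): (a, b) = (0.9659i, 0) → (0.683i, 0.683i)
(|01⟩, |11⟩): (a, b) = (0, 0.2588) → (0.183, -0.183)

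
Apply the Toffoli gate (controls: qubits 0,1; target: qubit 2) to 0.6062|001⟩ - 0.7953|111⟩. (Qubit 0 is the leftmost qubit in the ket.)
0.6062|001⟩ - 0.7953|110⟩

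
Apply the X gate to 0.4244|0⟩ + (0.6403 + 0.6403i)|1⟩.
(0.6403 + 0.6403i)|0⟩ + 0.4244|1⟩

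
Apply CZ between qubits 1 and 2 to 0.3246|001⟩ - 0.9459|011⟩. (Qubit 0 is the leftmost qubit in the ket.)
0.3246|001⟩ + 0.9459|011⟩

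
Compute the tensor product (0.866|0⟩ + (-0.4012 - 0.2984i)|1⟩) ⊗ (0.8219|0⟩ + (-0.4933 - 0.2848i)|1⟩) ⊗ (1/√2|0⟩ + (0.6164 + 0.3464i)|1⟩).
0.5033|000⟩ + (0.4387 + 0.2466i)|001⟩ + (-0.3021 - 0.1744i)|010⟩ + (-0.1779 - 0.3i)|011⟩ + (-0.2332 - 0.1734i)|100⟩ + (-0.1183 - 0.2654i)|101⟩ + (0.07985 + 0.1849i)|110⟩ + (-0.02096 + 0.2003i)|111⟩

amp(|b₁b₂…⟩) = product of the factor amplitudes for bits b₁, b₂, …; only kets whose every factor amplitude is nonzero survive.
|000⟩: (0.866)(0.8219)(1/√2) = 0.5033
|001⟩: (0.866)(0.8219)(0.6164 + 0.3464i) = (0.4387 + 0.2466i)
|010⟩: (0.866)(-0.4933 - 0.2848i)(1/√2) = (-0.3021 - 0.1744i)
|011⟩: (0.866)(-0.4933 - 0.2848i)(0.6164 + 0.3464i) = (-0.1779 - 0.3i)
|100⟩: (-0.4012 - 0.2984i)(0.8219)(1/√2) = (-0.2332 - 0.1734i)
|101⟩: (-0.4012 - 0.2984i)(0.8219)(0.6164 + 0.3464i) = (-0.1183 - 0.2654i)
|110⟩: (-0.4012 - 0.2984i)(-0.4933 - 0.2848i)(1/√2) = (0.07985 + 0.1849i)
|111⟩: (-0.4012 - 0.2984i)(-0.4933 - 0.2848i)(0.6164 + 0.3464i) = (-0.02096 + 0.2003i)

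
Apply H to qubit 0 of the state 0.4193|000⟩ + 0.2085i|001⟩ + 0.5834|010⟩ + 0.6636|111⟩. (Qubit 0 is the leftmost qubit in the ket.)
0.2965|000⟩ + 0.1474i|001⟩ + 0.4125|010⟩ + 0.4692|011⟩ + 0.2965|100⟩ + 0.1474i|101⟩ + 0.4125|110⟩ - 0.4692|111⟩

H on qubit 0 mixes each pair of kets that differ only in qubit 0: amplitudes (a, b) of (|…0…⟩, |…1…⟩) become ((a + b)/√2, (a − b)/√2). Kets absent from the input have amplitude 0.
(|000⟩, |100⟩): (a, b) = (0.4193, 0) → (0.2965, 0.2965)
(|001⟩, |101⟩): (a, b) = (0.2085i, 0) → (0.1474i, 0.1474i)
(|010⟩, |110⟩): (a, b) = (0.5834, 0) → (0.4125, 0.4125)
(|011⟩, |111⟩): (a, b) = (0, 0.6636) → (0.4692, -0.4692)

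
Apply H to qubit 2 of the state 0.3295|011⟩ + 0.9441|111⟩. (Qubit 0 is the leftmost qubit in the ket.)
0.233|010⟩ - 0.233|011⟩ + 0.6676|110⟩ - 0.6676|111⟩

H on qubit 2 mixes each pair of kets that differ only in qubit 2: amplitudes (a, b) of (|…0…⟩, |…1…⟩) become ((a + b)/√2, (a − b)/√2). Kets absent from the input have amplitude 0.
(|010⟩, |011⟩): (a, b) = (0, 0.3295) → (0.233, -0.233)
(|110⟩, |111⟩): (a, b) = (0, 0.9441) → (0.6676, -0.6676)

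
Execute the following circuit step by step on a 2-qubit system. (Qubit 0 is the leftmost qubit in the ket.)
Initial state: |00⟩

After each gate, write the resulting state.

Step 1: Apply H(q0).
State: 1/√2|00⟩ + 1/√2|10⟩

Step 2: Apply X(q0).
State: 1/√2|00⟩ + 1/√2|10⟩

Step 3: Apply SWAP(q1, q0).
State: 1/√2|00⟩ + 1/√2|01⟩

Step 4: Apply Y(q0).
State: (1/√2)i|10⟩ + (1/√2)i|11⟩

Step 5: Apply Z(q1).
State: (1/√2)i|10⟩ - (1/√2)i|11⟩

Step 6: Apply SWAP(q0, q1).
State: (1/√2)i|01⟩ - (1/√2)i|11⟩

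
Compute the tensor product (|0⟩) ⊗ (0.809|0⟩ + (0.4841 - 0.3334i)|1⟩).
0.809|00⟩ + (0.4841 - 0.3334i)|01⟩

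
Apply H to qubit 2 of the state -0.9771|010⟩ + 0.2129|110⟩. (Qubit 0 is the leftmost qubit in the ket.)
-0.6909|010⟩ - 0.6909|011⟩ + 0.1505|110⟩ + 0.1505|111⟩

H on qubit 2 mixes each pair of kets that differ only in qubit 2: amplitudes (a, b) of (|…0…⟩, |…1…⟩) become ((a + b)/√2, (a − b)/√2). Kets absent from the input have amplitude 0.
(|010⟩, |011⟩): (a, b) = (-0.9771, 0) → (-0.6909, -0.6909)
(|110⟩, |111⟩): (a, b) = (0.2129, 0) → (0.1505, 0.1505)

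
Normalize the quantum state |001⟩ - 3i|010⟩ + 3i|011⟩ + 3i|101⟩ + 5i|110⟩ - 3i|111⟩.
0.127|001⟩ - 0.381i|010⟩ + 0.381i|011⟩ + 0.381i|101⟩ + 0.635i|110⟩ - 0.381i|111⟩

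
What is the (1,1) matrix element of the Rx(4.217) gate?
-0.5122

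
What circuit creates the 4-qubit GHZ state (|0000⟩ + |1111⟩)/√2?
H(q0) → CNOT(q0,q1) → CNOT(q0,q2) → CNOT(q0,q3)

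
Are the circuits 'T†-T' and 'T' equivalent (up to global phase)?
No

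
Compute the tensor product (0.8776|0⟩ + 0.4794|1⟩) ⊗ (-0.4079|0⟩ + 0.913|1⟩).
-0.358|00⟩ + 0.8012|01⟩ - 0.1955|10⟩ + 0.4377|11⟩

amp(|b₁b₂…⟩) = product of the factor amplitudes for bits b₁, b₂, …; only kets whose every factor amplitude is nonzero survive.
|00⟩: (0.8776)(-0.4079) = -0.358
|01⟩: (0.8776)(0.913) = 0.8012
|10⟩: (0.4794)(-0.4079) = -0.1955
|11⟩: (0.4794)(0.913) = 0.4377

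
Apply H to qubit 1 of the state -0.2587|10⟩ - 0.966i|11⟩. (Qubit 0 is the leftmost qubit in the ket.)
(-0.1829 - 0.6831i)|10⟩ + (-0.1829 + 0.6831i)|11⟩

H on qubit 1 mixes each pair of kets that differ only in qubit 1: amplitudes (a, b) of (|…0…⟩, |…1…⟩) become ((a + b)/√2, (a − b)/√2). Kets absent from the input have amplitude 0.
(|10⟩, |11⟩): (a, b) = (-0.2587, -0.966i) → ((-0.1829 - 0.6831i), (-0.1829 + 0.6831i))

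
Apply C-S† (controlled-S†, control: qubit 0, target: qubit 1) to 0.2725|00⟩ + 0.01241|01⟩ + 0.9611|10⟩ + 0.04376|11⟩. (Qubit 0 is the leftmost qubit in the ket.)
0.2725|00⟩ + 0.01241|01⟩ + 0.9611|10⟩ - 0.04376i|11⟩

C-S† leaves the control-|0⟩ kets |00⟩, |01⟩ unchanged and applies S† to qubit 1 on the control-|1⟩ pair (|10⟩, |11⟩).
S† = [[1, 0], [0, -i]].
With a = amp(|10⟩) = 0.9611 and b = amp(|11⟩) = 0.04376:
new amp(|10⟩) = (1)·a = 0.9611
new amp(|11⟩) = (-i)·b = -0.04376i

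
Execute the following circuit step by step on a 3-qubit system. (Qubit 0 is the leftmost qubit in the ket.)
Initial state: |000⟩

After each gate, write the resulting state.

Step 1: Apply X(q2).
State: |001⟩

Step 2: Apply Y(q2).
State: -i|000⟩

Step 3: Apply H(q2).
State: -(1/√2)i|000⟩ - (1/√2)i|001⟩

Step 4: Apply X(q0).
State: -(1/√2)i|100⟩ - (1/√2)i|101⟩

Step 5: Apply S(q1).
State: -(1/√2)i|100⟩ - (1/√2)i|101⟩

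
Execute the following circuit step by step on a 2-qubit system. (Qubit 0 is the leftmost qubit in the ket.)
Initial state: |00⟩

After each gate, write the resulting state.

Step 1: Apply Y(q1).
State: i|01⟩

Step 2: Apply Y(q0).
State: -|11⟩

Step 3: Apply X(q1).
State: -|10⟩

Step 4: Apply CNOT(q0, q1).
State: -|11⟩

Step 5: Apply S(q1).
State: -i|11⟩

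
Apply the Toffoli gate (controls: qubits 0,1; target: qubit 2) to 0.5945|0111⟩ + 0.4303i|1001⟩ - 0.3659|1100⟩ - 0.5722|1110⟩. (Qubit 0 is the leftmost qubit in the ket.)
0.5945|0111⟩ + 0.4303i|1001⟩ - 0.5722|1100⟩ - 0.3659|1110⟩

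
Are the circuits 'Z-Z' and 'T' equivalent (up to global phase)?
No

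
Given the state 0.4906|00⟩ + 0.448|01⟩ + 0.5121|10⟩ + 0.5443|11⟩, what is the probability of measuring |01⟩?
0.2007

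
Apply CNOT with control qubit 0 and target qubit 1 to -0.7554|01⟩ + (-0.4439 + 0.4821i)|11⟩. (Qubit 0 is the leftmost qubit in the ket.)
-0.7554|01⟩ + (-0.4439 + 0.4821i)|10⟩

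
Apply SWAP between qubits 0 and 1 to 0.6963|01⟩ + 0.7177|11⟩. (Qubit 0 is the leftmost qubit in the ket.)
0.6963|10⟩ + 0.7177|11⟩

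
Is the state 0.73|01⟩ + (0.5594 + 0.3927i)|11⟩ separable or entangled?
Separable

Writing the state as a|00⟩ + b|01⟩ + c|10⟩ + d|11⟩, it is a product state iff ad − bc = 0.
Here (a, b, c, d) = (0, 0.73, 0, (0.5594 + 0.3927i)): ad − bc = (0)(0.5594 + 0.3927i) − (0.73)(0) = 0, so the state is separable.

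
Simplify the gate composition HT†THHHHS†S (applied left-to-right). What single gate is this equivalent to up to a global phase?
H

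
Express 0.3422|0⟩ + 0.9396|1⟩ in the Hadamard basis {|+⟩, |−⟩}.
0.9064|+⟩ - 0.4224|−⟩

With |ψ⟩ = α|0⟩ + β|1⟩, the Hadamard-basis coefficients are ⟨+|ψ⟩ = (α + β)/√2 and ⟨−|ψ⟩ = (α − β)/√2.
Here α = 0.3422, β = 0.9396: (α + β)/√2 = 0.9064, (α − β)/√2 = -0.4224.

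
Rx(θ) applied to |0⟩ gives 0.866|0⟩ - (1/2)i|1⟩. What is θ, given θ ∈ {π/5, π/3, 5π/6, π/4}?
π/3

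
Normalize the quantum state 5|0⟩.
|0⟩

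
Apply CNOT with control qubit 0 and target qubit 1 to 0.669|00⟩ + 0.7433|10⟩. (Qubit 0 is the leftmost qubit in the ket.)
0.669|00⟩ + 0.7433|11⟩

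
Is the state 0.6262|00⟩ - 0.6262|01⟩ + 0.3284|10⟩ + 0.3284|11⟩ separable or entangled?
Entangled

Writing the state as a|00⟩ + b|01⟩ + c|10⟩ + d|11⟩, it is a product state iff ad − bc = 0.
Here (a, b, c, d) = (0.6262, -0.6262, 0.3284, 0.3284): ad − bc = (0.6262)(0.3284) − (-0.6262)(0.3284) = 0.4113 ≠ 0, so the state is entangled.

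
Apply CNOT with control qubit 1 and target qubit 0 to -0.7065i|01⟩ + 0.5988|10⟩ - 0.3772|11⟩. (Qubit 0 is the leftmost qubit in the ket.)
-0.3772|01⟩ + 0.5988|10⟩ - 0.7065i|11⟩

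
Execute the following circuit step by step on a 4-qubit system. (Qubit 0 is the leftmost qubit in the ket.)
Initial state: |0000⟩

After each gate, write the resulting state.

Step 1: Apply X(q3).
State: |0001⟩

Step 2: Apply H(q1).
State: 1/√2|0001⟩ + 1/√2|0101⟩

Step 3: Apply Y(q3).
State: -(1/√2)i|0000⟩ - (1/√2)i|0100⟩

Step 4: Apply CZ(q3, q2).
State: -(1/√2)i|0000⟩ - (1/√2)i|0100⟩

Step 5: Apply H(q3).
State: -(1/2)i|0000⟩ - (1/2)i|0001⟩ - (1/2)i|0100⟩ - (1/2)i|0101⟩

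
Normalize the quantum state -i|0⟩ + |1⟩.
-(1/√2)i|0⟩ + 1/√2|1⟩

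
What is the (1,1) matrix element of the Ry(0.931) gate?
0.8936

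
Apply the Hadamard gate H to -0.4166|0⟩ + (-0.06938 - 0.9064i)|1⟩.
(-0.3436 - 0.6409i)|0⟩ + (-0.2455 + 0.6409i)|1⟩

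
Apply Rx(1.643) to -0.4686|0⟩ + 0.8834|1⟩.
(-0.3192 - 0.6468i)|0⟩ + (0.6017 + 0.3431i)|1⟩

Rx(1.643) = [[cos(θ/2), −i·sin(θ/2)], [−i·sin(θ/2), cos(θ/2)]]; θ = 1.643, cos(θ/2) ≈ 0.681124, sin(θ/2) ≈ 0.732168.
With a = amp(|0⟩) = -0.4686 and b = amp(|1⟩) = 0.8834:
new amp(|0⟩) = (0.681124)·a + (-0.732168i)·b = (-0.3192 - 0.6468i)
new amp(|1⟩) = (-0.732168i)·a + (0.681124)·b = (0.6017 + 0.3431i)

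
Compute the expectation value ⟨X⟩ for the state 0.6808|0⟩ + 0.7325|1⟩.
0.9974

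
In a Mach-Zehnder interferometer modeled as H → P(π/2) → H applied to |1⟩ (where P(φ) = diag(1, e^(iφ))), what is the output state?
(1/2 - (1/2)i)|0⟩ + (1/2 + (1/2)i)|1⟩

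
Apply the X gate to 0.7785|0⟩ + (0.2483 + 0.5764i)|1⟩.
(0.2483 + 0.5764i)|0⟩ + 0.7785|1⟩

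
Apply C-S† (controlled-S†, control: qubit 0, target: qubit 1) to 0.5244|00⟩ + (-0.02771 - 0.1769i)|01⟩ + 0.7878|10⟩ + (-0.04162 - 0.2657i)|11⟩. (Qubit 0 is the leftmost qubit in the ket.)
0.5244|00⟩ + (-0.02771 - 0.1769i)|01⟩ + 0.7878|10⟩ + (-0.2657 + 0.04162i)|11⟩

C-S† leaves the control-|0⟩ kets |00⟩, |01⟩ unchanged and applies S† to qubit 1 on the control-|1⟩ pair (|10⟩, |11⟩).
S† = [[1, 0], [0, -i]].
With a = amp(|10⟩) = 0.7878 and b = amp(|11⟩) = (-0.04162 - 0.2657i):
new amp(|10⟩) = (1)·a = 0.7878
new amp(|11⟩) = (-i)·b = (-0.2657 + 0.04162i)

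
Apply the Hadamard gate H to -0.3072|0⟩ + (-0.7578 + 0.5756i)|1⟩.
(-0.7531 + 0.407i)|0⟩ + (0.3186 - 0.407i)|1⟩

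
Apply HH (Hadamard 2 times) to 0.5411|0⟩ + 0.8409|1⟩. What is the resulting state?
0.5411|0⟩ + 0.8409|1⟩

H² = I, so an even number of Hadamards cancels: H^2 = I and the state is unchanged.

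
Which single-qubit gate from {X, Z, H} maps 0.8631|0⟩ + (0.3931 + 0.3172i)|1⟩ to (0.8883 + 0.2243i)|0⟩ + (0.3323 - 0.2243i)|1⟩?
H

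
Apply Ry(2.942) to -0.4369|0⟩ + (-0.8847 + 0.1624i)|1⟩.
(0.8368 - 0.1616i)|0⟩ + (-0.5229 + 0.01618i)|1⟩

Ry(2.942) = [[cos(θ/2), −sin(θ/2)], [sin(θ/2), cos(θ/2)]]; θ = 2.942, cos(θ/2) ≈ 0.0996308, sin(θ/2) ≈ 0.995024.
With a = amp(|0⟩) = -0.4369 and b = amp(|1⟩) = (-0.8847 + 0.1624i):
new amp(|0⟩) = (0.0996308)·a + (-0.995024)·b = (0.8368 - 0.1616i)
new amp(|1⟩) = (0.995024)·a + (0.0996308)·b = (-0.5229 + 0.01618i)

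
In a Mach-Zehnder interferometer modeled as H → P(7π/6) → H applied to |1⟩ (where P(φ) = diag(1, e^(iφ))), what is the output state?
(0.933 + 0.25i)|0⟩ + (0.06699 - 0.25i)|1⟩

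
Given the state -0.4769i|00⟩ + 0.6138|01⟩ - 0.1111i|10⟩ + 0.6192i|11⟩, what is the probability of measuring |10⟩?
0.01234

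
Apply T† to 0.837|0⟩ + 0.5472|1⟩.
0.837|0⟩ + (0.3869 - 0.3869i)|1⟩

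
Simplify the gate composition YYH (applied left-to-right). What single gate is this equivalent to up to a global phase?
H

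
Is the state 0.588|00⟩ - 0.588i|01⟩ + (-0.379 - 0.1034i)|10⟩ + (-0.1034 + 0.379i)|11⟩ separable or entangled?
Separable

Writing the state as a|00⟩ + b|01⟩ + c|10⟩ + d|11⟩, it is a product state iff ad − bc = 0.
Here (a, b, c, d) = (0.588, -0.588i, (-0.379 - 0.1034i), (-0.1034 + 0.379i)): ad − bc = (0.588)(-0.1034 + 0.379i) − (-0.588i)(-0.379 - 0.1034i) = 0, so the state is separable.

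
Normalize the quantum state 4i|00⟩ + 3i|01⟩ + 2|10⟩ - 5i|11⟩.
0.5443i|00⟩ + (1/√6)i|01⟩ + 0.2722|10⟩ - 0.6804i|11⟩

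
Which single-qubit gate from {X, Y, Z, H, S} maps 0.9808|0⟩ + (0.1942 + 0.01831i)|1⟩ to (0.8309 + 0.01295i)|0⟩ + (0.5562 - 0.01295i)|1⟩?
H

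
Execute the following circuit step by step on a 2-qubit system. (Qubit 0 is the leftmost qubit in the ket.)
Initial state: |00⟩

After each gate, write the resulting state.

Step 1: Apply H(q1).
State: 1/√2|00⟩ + 1/√2|01⟩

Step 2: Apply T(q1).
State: 1/√2|00⟩ + (1/2 + (1/2)i)|01⟩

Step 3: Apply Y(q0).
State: (1/√2)i|10⟩ + (-1/2 + (1/2)i)|11⟩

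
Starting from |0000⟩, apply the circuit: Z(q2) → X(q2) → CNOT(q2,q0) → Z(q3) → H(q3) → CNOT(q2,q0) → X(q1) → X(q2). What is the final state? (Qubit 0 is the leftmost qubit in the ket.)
1/√2|0100⟩ + 1/√2|0101⟩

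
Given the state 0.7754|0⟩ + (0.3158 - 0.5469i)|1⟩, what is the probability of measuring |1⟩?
0.3988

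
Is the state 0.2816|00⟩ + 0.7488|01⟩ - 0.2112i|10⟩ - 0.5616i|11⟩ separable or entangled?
Separable

Writing the state as a|00⟩ + b|01⟩ + c|10⟩ + d|11⟩, it is a product state iff ad − bc = 0.
Here (a, b, c, d) = (0.2816, 0.7488, -0.2112i, -0.5616i): ad − bc = (0.2816)(-0.5616i) − (0.7488)(-0.2112i) = 0, so the state is separable.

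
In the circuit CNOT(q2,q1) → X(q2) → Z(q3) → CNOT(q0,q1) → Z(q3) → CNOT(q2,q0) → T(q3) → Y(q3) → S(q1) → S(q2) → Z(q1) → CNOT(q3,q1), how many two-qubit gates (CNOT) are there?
4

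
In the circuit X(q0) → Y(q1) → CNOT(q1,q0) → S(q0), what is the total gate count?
4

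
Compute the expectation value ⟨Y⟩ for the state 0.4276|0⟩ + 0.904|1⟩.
0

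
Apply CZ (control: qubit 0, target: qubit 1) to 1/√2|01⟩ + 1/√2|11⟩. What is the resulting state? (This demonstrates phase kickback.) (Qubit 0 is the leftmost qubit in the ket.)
1/√2|01⟩ - 1/√2|11⟩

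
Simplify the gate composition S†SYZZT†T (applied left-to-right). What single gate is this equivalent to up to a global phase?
Y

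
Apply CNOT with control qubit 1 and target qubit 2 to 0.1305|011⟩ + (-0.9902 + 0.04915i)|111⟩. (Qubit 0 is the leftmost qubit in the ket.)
0.1305|010⟩ + (-0.9902 + 0.04915i)|110⟩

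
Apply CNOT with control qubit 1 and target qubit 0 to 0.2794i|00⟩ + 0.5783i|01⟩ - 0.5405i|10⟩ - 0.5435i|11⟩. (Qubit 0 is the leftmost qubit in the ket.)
0.2794i|00⟩ - 0.5435i|01⟩ - 0.5405i|10⟩ + 0.5783i|11⟩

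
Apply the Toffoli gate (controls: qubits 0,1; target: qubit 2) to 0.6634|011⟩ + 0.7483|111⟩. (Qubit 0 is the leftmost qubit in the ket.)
0.6634|011⟩ + 0.7483|110⟩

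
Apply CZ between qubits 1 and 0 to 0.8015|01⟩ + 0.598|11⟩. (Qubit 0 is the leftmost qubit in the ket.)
0.8015|01⟩ - 0.598|11⟩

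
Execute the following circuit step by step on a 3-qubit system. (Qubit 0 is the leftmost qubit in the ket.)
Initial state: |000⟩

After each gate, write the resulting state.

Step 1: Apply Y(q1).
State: i|010⟩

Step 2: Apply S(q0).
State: i|010⟩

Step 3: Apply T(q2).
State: i|010⟩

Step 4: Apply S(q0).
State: i|010⟩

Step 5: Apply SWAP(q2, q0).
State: i|010⟩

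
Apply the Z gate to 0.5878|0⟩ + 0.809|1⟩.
0.5878|0⟩ - 0.809|1⟩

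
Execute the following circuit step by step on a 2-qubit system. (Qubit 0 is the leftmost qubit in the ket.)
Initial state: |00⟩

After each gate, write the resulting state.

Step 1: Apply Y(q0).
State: i|10⟩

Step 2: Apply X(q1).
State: i|11⟩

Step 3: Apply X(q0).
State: i|01⟩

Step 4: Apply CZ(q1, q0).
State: i|01⟩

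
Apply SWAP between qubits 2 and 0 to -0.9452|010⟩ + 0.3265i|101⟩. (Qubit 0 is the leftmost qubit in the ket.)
-0.9452|010⟩ + 0.3265i|101⟩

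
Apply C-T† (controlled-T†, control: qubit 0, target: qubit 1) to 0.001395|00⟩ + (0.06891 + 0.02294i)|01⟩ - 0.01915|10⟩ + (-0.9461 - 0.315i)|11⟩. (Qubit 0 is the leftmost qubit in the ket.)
0.001395|00⟩ + (0.06891 + 0.02294i)|01⟩ - 0.01915|10⟩ + (-0.8917 + 0.4463i)|11⟩

C-T† leaves the control-|0⟩ kets |00⟩, |01⟩ unchanged and applies T† to qubit 1 on the control-|1⟩ pair (|10⟩, |11⟩).
T† = [[1, 0], [0, (1/√2 - (1/√2)i)]].
With a = amp(|10⟩) = -0.01915 and b = amp(|11⟩) = (-0.9461 - 0.315i):
new amp(|10⟩) = (1)·a = -0.01915
new amp(|11⟩) = (1/√2 - (1/√2)i)·b = (-0.8917 + 0.4463i)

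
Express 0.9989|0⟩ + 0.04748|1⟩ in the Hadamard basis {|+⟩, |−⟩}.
0.7399|+⟩ + 0.6728|−⟩

With |ψ⟩ = α|0⟩ + β|1⟩, the Hadamard-basis coefficients are ⟨+|ψ⟩ = (α + β)/√2 and ⟨−|ψ⟩ = (α − β)/√2.
Here α = 0.9989, β = 0.04748: (α + β)/√2 = 0.7399, (α − β)/√2 = 0.6728.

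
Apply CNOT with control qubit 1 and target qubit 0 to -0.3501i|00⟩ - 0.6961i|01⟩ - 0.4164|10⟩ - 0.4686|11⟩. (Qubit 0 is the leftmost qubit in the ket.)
-0.3501i|00⟩ - 0.4686|01⟩ - 0.4164|10⟩ - 0.6961i|11⟩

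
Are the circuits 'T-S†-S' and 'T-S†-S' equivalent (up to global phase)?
Yes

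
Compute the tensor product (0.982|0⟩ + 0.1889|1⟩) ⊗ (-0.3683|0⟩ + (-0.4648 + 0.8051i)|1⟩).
-0.3617|00⟩ + (-0.4564 + 0.7906i)|01⟩ - 0.06957|10⟩ + (-0.0878 + 0.1521i)|11⟩

amp(|b₁b₂…⟩) = product of the factor amplitudes for bits b₁, b₂, …; only kets whose every factor amplitude is nonzero survive.
|00⟩: (0.982)(-0.3683) = -0.3617
|01⟩: (0.982)(-0.4648 + 0.8051i) = (-0.4564 + 0.7906i)
|10⟩: (0.1889)(-0.3683) = -0.06957
|11⟩: (0.1889)(-0.4648 + 0.8051i) = (-0.0878 + 0.1521i)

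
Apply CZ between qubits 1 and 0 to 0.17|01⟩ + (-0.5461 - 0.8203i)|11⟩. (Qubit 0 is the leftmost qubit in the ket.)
0.17|01⟩ + (0.5461 + 0.8203i)|11⟩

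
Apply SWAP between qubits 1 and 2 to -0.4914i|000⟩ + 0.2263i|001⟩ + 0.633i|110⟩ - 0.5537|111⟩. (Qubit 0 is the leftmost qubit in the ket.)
-0.4914i|000⟩ + 0.2263i|010⟩ + 0.633i|101⟩ - 0.5537|111⟩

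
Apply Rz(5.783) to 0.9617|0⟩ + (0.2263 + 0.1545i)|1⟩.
(-0.9318 - 0.238i)|0⟩ + (-0.2575 - 0.09369i)|1⟩

Rz(5.783) = [[e^(−iθ/2), 0], [0, e^(iθ/2)]] with e^(±iθ/2) = cos(θ/2) ± i·sin(θ/2); θ = 5.783, cos(θ/2) ≈ -0.968889, sin(θ/2) ≈ 0.247494.
With a = amp(|0⟩) = 0.9617 and b = amp(|1⟩) = (0.2263 + 0.1545i):
new amp(|0⟩) = (-0.968889 - 0.247494i)·a = (-0.9318 - 0.238i)
new amp(|1⟩) = (-0.968889 + 0.247494i)·b = (-0.2575 - 0.09369i)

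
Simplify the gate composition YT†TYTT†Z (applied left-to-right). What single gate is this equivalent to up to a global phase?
Z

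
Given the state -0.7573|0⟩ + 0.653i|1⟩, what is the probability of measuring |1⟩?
0.4264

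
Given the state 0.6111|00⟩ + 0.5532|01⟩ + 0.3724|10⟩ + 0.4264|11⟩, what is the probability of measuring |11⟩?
0.1818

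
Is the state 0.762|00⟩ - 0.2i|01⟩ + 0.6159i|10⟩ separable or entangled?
Entangled

Writing the state as a|00⟩ + b|01⟩ + c|10⟩ + d|11⟩, it is a product state iff ad − bc = 0.
Here (a, b, c, d) = (0.762, -0.2i, 0.6159i, 0): ad − bc = (0.762)(0) − (-0.2i)(0.6159i) = -0.1232 ≠ 0, so the state is entangled.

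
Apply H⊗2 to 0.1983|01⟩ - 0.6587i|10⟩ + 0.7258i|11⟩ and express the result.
(0.09915 + 0.03355i)|00⟩ + (-0.09915 - 0.6923i)|01⟩ + (0.09915 - 0.03355i)|10⟩ + (-0.09915 + 0.6923i)|11⟩

H⊗2 gives amp(|y⟩) = (1/2) Σ_x (−1)^(x·y) amp(|x⟩), where x·y is the number of positions in which both x and y have a 1.
|00⟩: (0.1983 - 0.6587i + 0.7258i)/2 = (0.09915 + 0.03355i)
|01⟩: (-0.1983 - 0.6587i - 0.7258i)/2 = (-0.09915 - 0.6923i)
|10⟩: (0.1983 + 0.6587i - 0.7258i)/2 = (0.09915 - 0.03355i)
|11⟩: (-0.1983 + 0.6587i + 0.7258i)/2 = (-0.09915 + 0.6923i)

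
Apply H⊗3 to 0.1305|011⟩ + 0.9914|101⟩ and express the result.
0.3967|000⟩ - 0.3967|001⟩ + 0.3044|010⟩ - 0.3044|011⟩ - 0.3044|100⟩ + 0.3044|101⟩ - 0.3967|110⟩ + 0.3967|111⟩

H⊗3 gives amp(|y⟩) = (1/2√2) Σ_x (−1)^(x·y) amp(|x⟩), where x·y is the number of positions in which both x and y have a 1.
|000⟩: (0.1305 + 0.9914)/(2√2) = 0.3967
|001⟩: (-0.1305 - 0.9914)/(2√2) = -0.3967
|010⟩: (-0.1305 + 0.9914)/(2√2) = 0.3044
|011⟩: (0.1305 - 0.9914)/(2√2) = -0.3044
|100⟩: (0.1305 - 0.9914)/(2√2) = -0.3044
|101⟩: (-0.1305 + 0.9914)/(2√2) = 0.3044
|110⟩: (-0.1305 - 0.9914)/(2√2) = -0.3967
|111⟩: (0.1305 + 0.9914)/(2√2) = 0.3967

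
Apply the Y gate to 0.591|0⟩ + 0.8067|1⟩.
-0.8067i|0⟩ + 0.591i|1⟩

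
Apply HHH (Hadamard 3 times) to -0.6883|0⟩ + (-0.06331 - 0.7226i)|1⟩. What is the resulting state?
(-0.5315 - 0.511i)|0⟩ + (-0.4419 + 0.511i)|1⟩

H² = I, so H^3 = H: a single Hadamard. With (a, b) = (-0.6883, (-0.06331 - 0.7226i)), H gives ((a + b)/√2, (a − b)/√2) = ((-0.5315 - 0.511i), (-0.4419 + 0.511i)).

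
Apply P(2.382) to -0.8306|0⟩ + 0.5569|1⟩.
-0.8306|0⟩ + (-0.4038 + 0.3835i)|1⟩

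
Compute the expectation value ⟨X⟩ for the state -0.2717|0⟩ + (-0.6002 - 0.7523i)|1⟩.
0.3261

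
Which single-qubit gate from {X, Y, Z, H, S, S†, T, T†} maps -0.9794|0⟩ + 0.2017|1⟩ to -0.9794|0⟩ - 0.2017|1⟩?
Z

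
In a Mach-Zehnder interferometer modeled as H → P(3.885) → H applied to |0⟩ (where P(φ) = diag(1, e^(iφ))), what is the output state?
(0.1319 - 0.3384i)|0⟩ + (0.8681 + 0.3384i)|1⟩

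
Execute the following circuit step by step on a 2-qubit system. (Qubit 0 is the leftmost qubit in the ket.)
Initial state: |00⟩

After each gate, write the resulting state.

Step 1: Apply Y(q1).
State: i|01⟩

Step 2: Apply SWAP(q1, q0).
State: i|10⟩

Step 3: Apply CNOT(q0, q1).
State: i|11⟩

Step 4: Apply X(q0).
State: i|01⟩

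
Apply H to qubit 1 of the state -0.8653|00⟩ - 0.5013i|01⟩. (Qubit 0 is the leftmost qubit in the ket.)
(-0.6119 - 0.3545i)|00⟩ + (-0.6119 + 0.3545i)|01⟩

H on qubit 1 mixes each pair of kets that differ only in qubit 1: amplitudes (a, b) of (|…0…⟩, |…1…⟩) become ((a + b)/√2, (a − b)/√2). Kets absent from the input have amplitude 0.
(|00⟩, |01⟩): (a, b) = (-0.8653, -0.5013i) → ((-0.6119 - 0.3545i), (-0.6119 + 0.3545i))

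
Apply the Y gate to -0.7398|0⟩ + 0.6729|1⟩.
-0.6729i|0⟩ - 0.7398i|1⟩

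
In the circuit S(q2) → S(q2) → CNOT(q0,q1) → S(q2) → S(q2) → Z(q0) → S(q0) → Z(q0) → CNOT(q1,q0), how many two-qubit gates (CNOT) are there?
2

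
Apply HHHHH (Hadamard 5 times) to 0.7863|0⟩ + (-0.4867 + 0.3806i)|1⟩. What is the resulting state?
(0.2118 + 0.2691i)|0⟩ + (0.9001 - 0.2691i)|1⟩

H² = I, so H^5 = H: a single Hadamard. With (a, b) = (0.7863, (-0.4867 + 0.3806i)), H gives ((a + b)/√2, (a − b)/√2) = ((0.2118 + 0.2691i), (0.9001 - 0.2691i)).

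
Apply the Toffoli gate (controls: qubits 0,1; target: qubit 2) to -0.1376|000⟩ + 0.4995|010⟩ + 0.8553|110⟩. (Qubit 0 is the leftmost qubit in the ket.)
-0.1376|000⟩ + 0.4995|010⟩ + 0.8553|111⟩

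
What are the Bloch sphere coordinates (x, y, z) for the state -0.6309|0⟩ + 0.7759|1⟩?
(-0.979, 0, -0.204)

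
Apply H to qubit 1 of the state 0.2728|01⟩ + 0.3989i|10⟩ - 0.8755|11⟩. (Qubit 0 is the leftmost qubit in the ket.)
0.1929|00⟩ - 0.1929|01⟩ + (-0.6191 + 0.2821i)|10⟩ + (0.6191 + 0.2821i)|11⟩

H on qubit 1 mixes each pair of kets that differ only in qubit 1: amplitudes (a, b) of (|…0…⟩, |…1…⟩) become ((a + b)/√2, (a − b)/√2). Kets absent from the input have amplitude 0.
(|00⟩, |01⟩): (a, b) = (0, 0.2728) → (0.1929, -0.1929)
(|10⟩, |11⟩): (a, b) = (0.3989i, -0.8755) → ((-0.6191 + 0.2821i), (0.6191 + 0.2821i))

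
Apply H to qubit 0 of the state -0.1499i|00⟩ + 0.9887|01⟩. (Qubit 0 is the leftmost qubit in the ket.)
-0.106i|00⟩ + 0.6991|01⟩ - 0.106i|10⟩ + 0.6991|11⟩

H on qubit 0 mixes each pair of kets that differ only in qubit 0: amplitudes (a, b) of (|…0…⟩, |…1…⟩) become ((a + b)/√2, (a − b)/√2). Kets absent from the input have amplitude 0.
(|00⟩, |10⟩): (a, b) = (-0.1499i, 0) → (-0.106i, -0.106i)
(|01⟩, |11⟩): (a, b) = (0.9887, 0) → (0.6991, 0.6991)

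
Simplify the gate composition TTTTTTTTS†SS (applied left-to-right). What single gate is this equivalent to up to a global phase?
S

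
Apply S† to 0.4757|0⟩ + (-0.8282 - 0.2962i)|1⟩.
0.4757|0⟩ + (-0.2962 + 0.8282i)|1⟩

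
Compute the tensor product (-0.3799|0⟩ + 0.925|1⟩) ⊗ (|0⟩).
-0.3799|00⟩ + 0.925|10⟩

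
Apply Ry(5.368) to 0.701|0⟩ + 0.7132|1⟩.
-0.944|0⟩ - 0.3301|1⟩

Ry(5.368) = [[cos(θ/2), −sin(θ/2)], [sin(θ/2), cos(θ/2)]]; θ = 5.368, cos(θ/2) ≈ -0.897119, sin(θ/2) ≈ 0.44179.
With a = amp(|0⟩) = 0.701 and b = amp(|1⟩) = 0.7132:
new amp(|0⟩) = (-0.897119)·a + (-0.44179)·b = -0.944
new amp(|1⟩) = (0.44179)·a + (-0.897119)·b = -0.3301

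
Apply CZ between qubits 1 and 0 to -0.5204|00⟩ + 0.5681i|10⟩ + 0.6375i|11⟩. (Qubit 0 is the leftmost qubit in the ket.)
-0.5204|00⟩ + 0.5681i|10⟩ - 0.6375i|11⟩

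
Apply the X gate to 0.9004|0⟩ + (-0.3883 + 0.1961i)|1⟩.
(-0.3883 + 0.1961i)|0⟩ + 0.9004|1⟩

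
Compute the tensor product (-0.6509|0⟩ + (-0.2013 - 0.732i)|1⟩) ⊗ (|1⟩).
-0.6509|01⟩ + (-0.2013 - 0.732i)|11⟩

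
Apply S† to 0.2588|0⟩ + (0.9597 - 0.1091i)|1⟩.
0.2588|0⟩ + (-0.1091 - 0.9597i)|1⟩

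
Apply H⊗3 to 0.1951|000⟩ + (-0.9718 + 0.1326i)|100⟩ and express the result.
(-0.2746 + 0.04688i)|000⟩ + (-0.2746 + 0.04688i)|001⟩ + (-0.2746 + 0.04688i)|010⟩ + (-0.2746 + 0.04688i)|011⟩ + (0.4126 - 0.04688i)|100⟩ + (0.4126 - 0.04688i)|101⟩ + (0.4126 - 0.04688i)|110⟩ + (0.4126 - 0.04688i)|111⟩

H⊗3 gives amp(|y⟩) = (1/2√2) Σ_x (−1)^(x·y) amp(|x⟩), where x·y is the number of positions in which both x and y have a 1.
|000⟩: (0.1951 + (-0.9718 + 0.1326i))/(2√2) = (-0.2746 + 0.04688i)
|001⟩: (0.1951 + (-0.9718 + 0.1326i))/(2√2) = (-0.2746 + 0.04688i)
|010⟩: (0.1951 + (-0.9718 + 0.1326i))/(2√2) = (-0.2746 + 0.04688i)
|011⟩: (0.1951 + (-0.9718 + 0.1326i))/(2√2) = (-0.2746 + 0.04688i)
|100⟩: (0.1951 - (-0.9718 + 0.1326i))/(2√2) = (0.4126 - 0.04688i)
|101⟩: (0.1951 - (-0.9718 + 0.1326i))/(2√2) = (0.4126 - 0.04688i)
|110⟩: (0.1951 - (-0.9718 + 0.1326i))/(2√2) = (0.4126 - 0.04688i)
|111⟩: (0.1951 - (-0.9718 + 0.1326i))/(2√2) = (0.4126 - 0.04688i)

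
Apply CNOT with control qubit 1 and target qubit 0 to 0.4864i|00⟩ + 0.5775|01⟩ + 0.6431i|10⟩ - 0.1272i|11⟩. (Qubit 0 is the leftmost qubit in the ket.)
0.4864i|00⟩ - 0.1272i|01⟩ + 0.6431i|10⟩ + 0.5775|11⟩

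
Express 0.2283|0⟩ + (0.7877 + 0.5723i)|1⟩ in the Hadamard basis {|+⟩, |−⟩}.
(0.7184 + 0.4047i)|+⟩ + (-0.3956 - 0.4047i)|−⟩

With |ψ⟩ = α|0⟩ + β|1⟩, the Hadamard-basis coefficients are ⟨+|ψ⟩ = (α + β)/√2 and ⟨−|ψ⟩ = (α − β)/√2.
Here α = 0.2283, β = (0.7877 + 0.5723i): (α + β)/√2 = (0.7184 + 0.4047i), (α − β)/√2 = (-0.3956 - 0.4047i).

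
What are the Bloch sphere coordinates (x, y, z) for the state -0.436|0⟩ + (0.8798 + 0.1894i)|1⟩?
(-0.7672, -0.1652, -0.6198)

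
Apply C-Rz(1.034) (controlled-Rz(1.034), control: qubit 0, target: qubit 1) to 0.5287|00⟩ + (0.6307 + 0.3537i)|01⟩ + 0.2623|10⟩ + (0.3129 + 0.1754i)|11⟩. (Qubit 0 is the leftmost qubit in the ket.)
0.5287|00⟩ + (0.6307 + 0.3537i)|01⟩ + (0.228 - 0.1296i)|10⟩ + (0.1853 + 0.3071i)|11⟩

C-Rz(1.034) leaves the control-|0⟩ kets |00⟩, |01⟩ unchanged and applies Rz(1.034) to qubit 1 on the control-|1⟩ pair (|10⟩, |11⟩).
Rz(1.034) = [[e^(−iθ/2), 0], [0, e^(iθ/2)]] with e^(±iθ/2) = cos(θ/2) ± i·sin(θ/2); θ = 1.034, cos(θ/2) ≈ 0.869306, sin(θ/2) ≈ 0.494274.
With a = amp(|10⟩) = 0.2623 and b = amp(|11⟩) = (0.3129 + 0.1754i):
new amp(|10⟩) = (0.869306 - 0.494274i)·a = (0.228 - 0.1296i)
new amp(|11⟩) = (0.869306 + 0.494274i)·b = (0.1853 + 0.3071i)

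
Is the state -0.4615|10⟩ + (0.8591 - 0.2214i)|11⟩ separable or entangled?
Separable

Writing the state as a|00⟩ + b|01⟩ + c|10⟩ + d|11⟩, it is a product state iff ad − bc = 0.
Here (a, b, c, d) = (0, 0, -0.4615, (0.8591 - 0.2214i)): ad − bc = (0)(0.8591 - 0.2214i) − (0)(-0.4615) = 0, so the state is separable.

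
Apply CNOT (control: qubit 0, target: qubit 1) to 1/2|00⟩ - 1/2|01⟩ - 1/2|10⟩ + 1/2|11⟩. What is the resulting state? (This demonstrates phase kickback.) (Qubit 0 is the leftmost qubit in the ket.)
1/2|00⟩ - 1/2|01⟩ + 1/2|10⟩ - 1/2|11⟩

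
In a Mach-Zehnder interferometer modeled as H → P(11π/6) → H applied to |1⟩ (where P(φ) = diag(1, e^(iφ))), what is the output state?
(0.06699 + 0.25i)|0⟩ + (0.933 - 0.25i)|1⟩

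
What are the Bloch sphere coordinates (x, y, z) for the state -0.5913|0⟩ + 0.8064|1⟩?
(-0.9536, 0, -0.3006)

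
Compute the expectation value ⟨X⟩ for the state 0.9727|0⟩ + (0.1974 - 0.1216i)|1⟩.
0.384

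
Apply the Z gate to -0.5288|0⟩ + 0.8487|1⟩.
-0.5288|0⟩ - 0.8487|1⟩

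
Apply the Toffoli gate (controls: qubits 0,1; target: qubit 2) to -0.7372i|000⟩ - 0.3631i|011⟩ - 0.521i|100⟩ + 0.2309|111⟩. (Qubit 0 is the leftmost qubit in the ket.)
-0.7372i|000⟩ - 0.3631i|011⟩ - 0.521i|100⟩ + 0.2309|110⟩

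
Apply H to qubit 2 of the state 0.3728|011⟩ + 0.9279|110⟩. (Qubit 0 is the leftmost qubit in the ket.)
0.2636|010⟩ - 0.2636|011⟩ + 0.6561|110⟩ + 0.6561|111⟩

H on qubit 2 mixes each pair of kets that differ only in qubit 2: amplitudes (a, b) of (|…0…⟩, |…1…⟩) become ((a + b)/√2, (a − b)/√2). Kets absent from the input have amplitude 0.
(|010⟩, |011⟩): (a, b) = (0, 0.3728) → (0.2636, -0.2636)
(|110⟩, |111⟩): (a, b) = (0.9279, 0) → (0.6561, 0.6561)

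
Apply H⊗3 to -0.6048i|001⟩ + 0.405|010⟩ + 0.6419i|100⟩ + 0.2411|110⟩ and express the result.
(0.2284 + 0.01312i)|000⟩ + (0.2284 + 0.4408i)|001⟩ + (-0.2284 + 0.01312i)|010⟩ + (-0.2284 + 0.4408i)|011⟩ + (0.05795 - 0.4408i)|100⟩ + (0.05795 - 0.01312i)|101⟩ + (-0.05795 - 0.4408i)|110⟩ + (-0.05795 - 0.01312i)|111⟩

H⊗3 gives amp(|y⟩) = (1/2√2) Σ_x (−1)^(x·y) amp(|x⟩), where x·y is the number of positions in which both x and y have a 1.
|000⟩: (-0.6048i + 0.405 + 0.6419i + 0.2411)/(2√2) = (0.2284 + 0.01312i)
|001⟩: (0.6048i + 0.405 + 0.6419i + 0.2411)/(2√2) = (0.2284 + 0.4408i)
|010⟩: (-0.6048i - 0.405 + 0.6419i - 0.2411)/(2√2) = (-0.2284 + 0.01312i)
|011⟩: (0.6048i - 0.405 + 0.6419i - 0.2411)/(2√2) = (-0.2284 + 0.4408i)
|100⟩: (-0.6048i + 0.405 - 0.6419i - 0.2411)/(2√2) = (0.05795 - 0.4408i)
|101⟩: (0.6048i + 0.405 - 0.6419i - 0.2411)/(2√2) = (0.05795 - 0.01312i)
|110⟩: (-0.6048i - 0.405 - 0.6419i + 0.2411)/(2√2) = (-0.05795 - 0.4408i)
|111⟩: (0.6048i - 0.405 - 0.6419i + 0.2411)/(2√2) = (-0.05795 - 0.01312i)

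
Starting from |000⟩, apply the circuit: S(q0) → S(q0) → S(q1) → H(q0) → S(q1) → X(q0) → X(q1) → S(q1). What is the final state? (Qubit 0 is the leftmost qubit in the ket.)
(1/√2)i|010⟩ + (1/√2)i|110⟩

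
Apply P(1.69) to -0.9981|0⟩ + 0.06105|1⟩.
-0.9981|0⟩ + (-0.00726 + 0.06062i)|1⟩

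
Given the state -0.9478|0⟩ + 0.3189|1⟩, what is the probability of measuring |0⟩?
0.8983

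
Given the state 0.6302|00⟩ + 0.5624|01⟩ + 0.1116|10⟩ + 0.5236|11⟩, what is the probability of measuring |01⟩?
0.3163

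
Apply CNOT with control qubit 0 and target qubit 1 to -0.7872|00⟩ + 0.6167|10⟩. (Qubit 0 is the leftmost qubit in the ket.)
-0.7872|00⟩ + 0.6167|11⟩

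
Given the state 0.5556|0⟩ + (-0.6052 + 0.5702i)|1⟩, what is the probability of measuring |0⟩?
0.3087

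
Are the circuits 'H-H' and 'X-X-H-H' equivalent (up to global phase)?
Yes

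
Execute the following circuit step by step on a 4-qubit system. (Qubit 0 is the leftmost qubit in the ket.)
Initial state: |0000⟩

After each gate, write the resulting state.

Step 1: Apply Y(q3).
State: i|0001⟩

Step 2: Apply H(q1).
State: (1/√2)i|0001⟩ + (1/√2)i|0101⟩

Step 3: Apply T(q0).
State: (1/√2)i|0001⟩ + (1/√2)i|0101⟩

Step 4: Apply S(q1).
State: (1/√2)i|0001⟩ - 1/√2|0101⟩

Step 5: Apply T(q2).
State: (1/√2)i|0001⟩ - 1/√2|0101⟩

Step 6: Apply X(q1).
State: -1/√2|0001⟩ + (1/√2)i|0101⟩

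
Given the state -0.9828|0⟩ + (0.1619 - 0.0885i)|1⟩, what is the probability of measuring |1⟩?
0.03404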